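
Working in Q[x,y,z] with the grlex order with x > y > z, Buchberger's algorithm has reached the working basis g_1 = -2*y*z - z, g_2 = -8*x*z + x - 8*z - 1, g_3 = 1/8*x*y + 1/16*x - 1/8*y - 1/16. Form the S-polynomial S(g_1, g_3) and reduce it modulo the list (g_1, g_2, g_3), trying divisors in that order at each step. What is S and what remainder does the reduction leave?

lcm(LM(g_1), LM(g_3)) = x*y*z.
S = (lcm/LT(g_1))·g_1 − (lcm/LT(g_3))·g_3 = y*z + 1/2*z.
Reduce S modulo (g_1, g_2, g_3) in that order:
  leading term y*z: subtract (-1/2)·g_1 from y*z + 1/2*z → 0
The remainder is 0, so this S-polynomial contributes no new basis element.

S(g_1, g_3) = y*z + 1/2*z; remainder on division = 0.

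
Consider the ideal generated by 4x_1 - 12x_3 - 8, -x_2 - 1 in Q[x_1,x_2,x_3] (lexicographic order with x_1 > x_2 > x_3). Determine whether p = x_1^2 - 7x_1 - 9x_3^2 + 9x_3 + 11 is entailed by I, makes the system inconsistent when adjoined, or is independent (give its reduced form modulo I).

Adjoining x_1^2 - 7x_1 - 9x_3^2 + 9x_3 + 11 makes the ideal the whole ring: the system is inconsistent.

First compute the reduced Gröbner basis of I by Buchberger's algorithm.
f_1 = 4x_1 - 12x_3 - 8, LT = x_1.
f_2 = -x_2 - 1, LT = x_2.

The S-polynomials (S(f_1,f_2)) all reduce to 0 modulo the current basis, so we have a Gröbner basis.
Inter-reduce: drop elements whose leading term is divisible by another's, tail-reduce, and make monic.
Reduced Gröbner basis: {x_1 - 3x_3 - 2, x_2 + 1}.
Label its elements g_1 = x_1 - 3x_3 - 2, g_2 = x_2 + 1.

Reduce p = x_1^2 - 7x_1 - 9x_3^2 + 9x_3 + 11 modulo G:
  leading term x_1^2: subtract (x_1)·g_1 from x_1^2 - 7x_1 - 9x_3^2 + 9x_3 + 11 → 3x_1x_3 - 5x_1 - 9x_3^2 + 9x_3 + 11
  leading term x_1x_3: subtract (3x_3)·g_1 from 3x_1x_3 - 5x_1 - 9x_3^2 + 9x_3 + 11 → -5x_1 + 15x_3 + 11
  leading term x_1: subtract (-5)·g_1 from -5x_1 + 15x_3 + 11 → 1
  leading term 1: no divisor's leading term divides it; move 1 to the remainder.
  normal form = 1.
The normal form is nonzero, so p ∉ I. Since p minus its normal form lies in I, I + (p) = I + (r) where r = 1; decide whether this ideal is the whole ring.
Here r = 1 is a nonzero constant, hence a unit: 1 ∈ I + (p), the Gröbner basis of I + (p) is {1}, and the enlarged system has no common solution — adjoining p is inconsistent.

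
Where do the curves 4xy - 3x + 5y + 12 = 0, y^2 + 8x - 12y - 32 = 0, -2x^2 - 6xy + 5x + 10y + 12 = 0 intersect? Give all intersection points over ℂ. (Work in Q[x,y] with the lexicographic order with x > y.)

Compute a lex Gröbner basis by Buchberger's algorithm.
f_1 = 4xy - 3x + 5y + 12, LT = xy.
f_2 = 8x + y^2 - 12y - 32, LT = x.
f_3 = -2x^2 - 6xy + 5x + 10y + 12, LT = x^2.

S(f_1,f_2): lcm = xy. S = -3/4x - 1/8y^3 + 3/2y^2 + 21/4y + 3.
  leading term x: subtract (-3/32)·f_2 from -3/4x - 1/8y^3 + 3/2y^2 + 21/4y + 3 → -1/8y^3 + 51/32y^2 + 33/8y
  leading term y^3: no divisor's leading term divides it; move -1/8y^3 to the remainder.
  leading term y^2: no divisor's leading term divides it; move 51/32y^2 to the remainder.
  leading term y: no divisor's leading term divides it; move 33/8y to the remainder.
  remainder -1/8y^3 + 51/32y^2 + 33/8y ≠ 0; add h_4 = -1/8y^3 + 51/32y^2 + 33/8y to the basis.

S(f_1,f_3): lcm = x^2y. S = -3/4x^2 - 3xy^2 + 15/4xy + 3x + 5y^2 + 6y.
  leading term x^2: subtract (-3/32x)·f_2 from -3/4x^2 - 3xy^2 + 15/4xy + 3x + 5y^2 + 6y → -93/32xy^2 + 21/8xy + 5y^2 + 6y
  leading term xy^2: subtract (-93/128y)·f_1 from -93/32xy^2 + 21/8xy + 5y^2 + 6y → 57/128xy + 1105/128y^2 + 471/32y
  leading term xy: subtract (57/512)·f_1 from 57/128xy + 1105/128y^2 + 471/32y → 171/512x + 1105/128y^2 + 7251/512y - 171/128
  leading term x: subtract (171/4096)·f_2 from 171/512x + 1105/128y^2 + 7251/512y - 171/128 → 35189/4096y^2 + 15015/1024y
  leading term y^2: no divisor's leading term divides it; move 35189/4096y^2 to the remainder.
  leading term y: no divisor's leading term divides it; move 15015/1024y to the remainder.
  remainder 35189/4096y^2 + 15015/1024y ≠ 0; add h_5 = 35189/4096y^2 + 15015/1024y to the basis.

S(f_2,f_3): lcm = x^2. S = 1/8xy^2 - 9/2xy - 3/2x + 5y + 6.
  leading term xy^2: subtract (1/32y)·f_1 from 1/8xy^2 - 9/2xy - 3/2x + 5y + 6 → -141/32xy - 3/2x - 5/32y^2 + 37/8y + 6
  leading term xy: subtract (-141/128)·f_1 from -141/32xy - 3/2x - 5/32y^2 + 37/8y + 6 → -615/128x - 5/32y^2 + 1297/128y + 615/32
  leading term x: subtract (-615/1024)·f_2 from -615/128x - 5/32y^2 + 1297/128y + 615/32 → 455/1024y^2 + 749/256y
  leading term y^2: subtract (260/5027)·h_5 from 455/1024y^2 + 749/256y → 1981/914y
  leading term y: no divisor's leading term divides it; move 1981/914y to the remainder.
  remainder 1981/914y ≠ 0; add h_6 = 1981/914y to the basis.

The other S-polynomials (S(f_1,h_4), S(f_2,h_4), S(f_3,h_4), S(f_1,h_5), S(f_2,h_5), S(f_3,h_5), S(h_4,h_5), S(f_1,h_6), S(f_2,h_6), S(f_3,h_6), S(h_4,h_6), S(h_5,h_6)) all reduce to 0 modulo the current basis, so we have a Gröbner basis.
Inter-reduce: drop elements whose leading term is divisible by another's, tail-reduce, and make monic.
Reduced Gröbner basis: {x - 4, y}.

From the last basis element, y = 0, so y takes values in {0}. Each choice, substituted upward through the basis, yields the corresponding point(s) of the solution set.
  y = 0: the earlier basis element becomes x - 4 = 0, giving x = 4 — point (4, 0).
Substituting each solution back into the original system confirms all equations vanish.

{(4, 0)}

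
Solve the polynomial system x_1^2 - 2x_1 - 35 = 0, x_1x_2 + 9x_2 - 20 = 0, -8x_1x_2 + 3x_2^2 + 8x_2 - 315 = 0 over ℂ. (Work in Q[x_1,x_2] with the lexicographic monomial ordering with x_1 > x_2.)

Compute a lex Gröbner basis by Buchberger's algorithm.
f_1 = x_1^2 - 2x_1 - 35, LT = x_1^2.
f_2 = x_1x_2 + 9x_2 - 20, LT = x_1x_2.
f_3 = -8x_1x_2 + 3x_2^2 + 8x_2 - 315, LT = x_1x_2.

S(f_1,f_2): lcm = x_1^2x_2. S = -11x_1x_2 + 20x_1 - 35x_2.
  leading term x_1x_2: subtract (-11)·f_2 from -11x_1x_2 + 20x_1 - 35x_2 → 20x_1 + 64x_2 - 220
  leading term x_1: no divisor's leading term divides it; move 20x_1 to the remainder.
  leading term x_2: no divisor's leading term divides it; move 64x_2 to the remainder.
  leading term 1: no divisor's leading term divides it; move -220 to the remainder.
  remainder 20x_1 + 64x_2 - 220 ≠ 0; add h_4 = 20x_1 + 64x_2 - 220 to the basis.

S(f_1,f_3): lcm = x_1^2x_2. S = 3/8x_1x_2^2 - x_1x_2 - 315/8x_1 - 35x_2.
  leading term x_1x_2^2: subtract (3/8x_2)·f_2 from 3/8x_1x_2^2 - x_1x_2 - 315/8x_1 - 35x_2 → -x_1x_2 - 315/8x_1 - 27/8x_2^2 - 55/2x_2
  leading term x_1x_2: subtract (-1)·f_2 from -x_1x_2 - 315/8x_1 - 27/8x_2^2 - 55/2x_2 → -315/8x_1 - 27/8x_2^2 - 37/2x_2 - 20
  leading term x_1: subtract (-63/32)·h_4 from -315/8x_1 - 27/8x_2^2 - 37/2x_2 - 20 → -27/8x_2^2 + 215/2x_2 - 3625/8
  leading term x_2^2: no divisor's leading term divides it; move -27/8x_2^2 to the remainder.
  leading term x_2: no divisor's leading term divides it; move 215/2x_2 to the remainder.
  leading term 1: no divisor's leading term divides it; move -3625/8 to the remainder.
  remainder -27/8x_2^2 + 215/2x_2 - 3625/8 ≠ 0; add h_5 = -27/8x_2^2 + 215/2x_2 - 3625/8 to the basis.

S(f_2,f_3): lcm = x_1x_2. S = 3/8x_2^2 + 10x_2 - 475/8.
  leading term x_2^2: subtract (-1/9)·h_5 from 3/8x_2^2 + 10x_2 - 475/8 → 395/18x_2 - 1975/18
  leading term x_2: no divisor's leading term divides it; move 395/18x_2 to the remainder.
  leading term 1: no divisor's leading term divides it; move -1975/18 to the remainder.
  remainder 395/18x_2 - 1975/18 ≠ 0; add h_6 = 395/18x_2 - 1975/18 to the basis.

The other S-polynomials (S(f_1,h_4), S(f_2,h_4), S(f_3,h_4), S(f_1,h_5), S(f_2,h_5), S(f_3,h_5), S(h_4,h_5), S(f_1,h_6), S(f_2,h_6), S(f_3,h_6), S(h_4,h_6), S(h_5,h_6)) all reduce to 0 modulo the current basis, so we have a Gröbner basis.
Inter-reduce: drop elements whose leading term is divisible by another's, tail-reduce, and make monic.
Reduced Gröbner basis: {x_1 + 5, x_2 - 5}.

A lex Gröbner basis eliminates variables successively. Here x_2 - 5 depends only on x_2, with roots {5}; lifting each root through the earlier basis elements recovers the full solutions.
  x_2 = 5: the earlier basis element becomes x_1 + 5 = 0, giving x_1 = -5 — point (-5, 5).
Each listed point satisfies every original equation (direct substitution).
Zero-dimensionality of the ideal guarantees finitely many solutions over ℂ.

{(-5, 5)}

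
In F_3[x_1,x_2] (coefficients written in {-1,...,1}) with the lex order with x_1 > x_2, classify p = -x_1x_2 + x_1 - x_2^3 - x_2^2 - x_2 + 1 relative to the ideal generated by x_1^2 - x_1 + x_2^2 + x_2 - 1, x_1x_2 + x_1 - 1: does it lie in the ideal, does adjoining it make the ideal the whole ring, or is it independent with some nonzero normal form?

First compute the reduced Gröbner basis of I by Buchberger's algorithm.
f_1 = x_1^2 - x_1 + x_2^2 + x_2 - 1, LT = x_1^2.
f_2 = x_1x_2 + x_1 - 1, LT = x_1x_2.

S(f_1,f_2): lcm = x_1^2x_2. S = -x_1^2 - x_1x_2 + x_1 + x_2^3 + x_2^2 - x_2.
  leading term x_1^2: subtract (-1)·f_1 from -x_1^2 - x_1x_2 + x_1 + x_2^3 + x_2^2 - x_2 → -x_1x_2 + x_2^3 - x_2^2 - 1
  leading term x_1x_2: subtract (-1)·f_2 from -x_1x_2 + x_2^3 - x_2^2 - 1 → x_1 + x_2^3 - x_2^2 + 1
  leading term x_1: no divisor's leading term divides it; move x_1 to the remainder.
  leading term x_2^3: no divisor's leading term divides it; move x_2^3 to the remainder.
  leading term x_2^2: no divisor's leading term divides it; move -x_2^2 to the remainder.
  leading term 1: no divisor's leading term divides it; move 1 to the remainder.
  remainder x_1 + x_2^3 - x_2^2 + 1 ≠ 0; add h_3 = x_1 + x_2^3 - x_2^2 + 1 to the basis.

S(f_1,h_3): lcm = x_1^2. S = -x_1x_2^3 + x_1x_2^2 + x_1 + x_2^2 + x_2 - 1.
  leading term x_1x_2^3: subtract (-x_2^2)·f_2 from -x_1x_2^3 + x_1x_2^2 + x_1 + x_2^2 + x_2 - 1 → -x_1x_2^2 + x_1 + x_2 - 1
  leading term x_1x_2^2: subtract (-x_2)·f_2 from -x_1x_2^2 + x_1 + x_2 - 1 → x_1x_2 + x_1 - 1
  leading term x_1x_2: subtract (1)·f_2 from x_1x_2 + x_1 - 1 → 0
  remainder 0.

S(f_2,h_3): lcm = x_1x_2. S = x_1 - x_2^4 + x_2^3 - x_2 - 1.
  leading term x_1: subtract (1)·h_3 from x_1 - x_2^4 + x_2^3 - x_2 - 1 → -x_2^4 + x_2^2 - x_2 + 1
  leading term x_2^4: no divisor's leading term divides it; move -x_2^4 to the remainder.
  leading term x_2^2: no divisor's leading term divides it; move x_2^2 to the remainder.
  leading term x_2: no divisor's leading term divides it; move -x_2 to the remainder.
  leading term 1: no divisor's leading term divides it; move 1 to the remainder.
  remainder -x_2^4 + x_2^2 - x_2 + 1 ≠ 0; add h_4 = -x_2^4 + x_2^2 - x_2 + 1 to the basis.

S(f_1,h_4): leading monomials are coprime, so the S-polynomial reduces to 0 (Buchberger's first criterion).
S(f_2,h_4): lcm = x_1x_2^4. S = x_1x_2^3 + x_1x_2^2 - x_1x_2 + x_1 - x_2^3.
  leading term x_1x_2^3: subtract (x_2^2)·f_2 from x_1x_2^3 + x_1x_2^2 - x_1x_2 + x_1 - x_2^3 → -x_1x_2 + x_1 - x_2^3 + x_2^2
  leading term x_1x_2: subtract (-1)·f_2 from -x_1x_2 + x_1 - x_2^3 + x_2^2 → -x_1 - x_2^3 + x_2^2 - 1
  leading term x_1: subtract (-1)·h_3 from -x_1 - x_2^3 + x_2^2 - 1 → 0
  remainder 0.

S(h_3,h_4): leading monomials are coprime, so the S-polynomial reduces to 0 (Buchberger's first criterion).
Every S-polynomial of the final basis reduces to 0, so we have a Gröbner basis.
Inter-reduce: drop elements whose leading term is divisible by another's, tail-reduce, and make monic.
Reduced Gröbner basis: {x_1 + x_2^3 - x_2^2 + 1, x_2^4 - x_2^2 + x_2 - 1}.
Label its elements g_1 = x_1 + x_2^3 - x_2^2 + 1, g_2 = x_2^4 - x_2^2 + x_2 - 1.

Reduce p = -x_1x_2 + x_1 - x_2^3 - x_2^2 - x_2 + 1 modulo G:
  leading term x_1x_2: subtract (-x_2)·g_1 from -x_1x_2 + x_1 - x_2^3 - x_2^2 - x_2 + 1 → x_1 + x_2^4 + x_2^3 - x_2^2 + 1
  leading term x_1: subtract (1)·g_1 from x_1 + x_2^4 + x_2^3 - x_2^2 + 1 → x_2^4
  leading term x_2^4: subtract (1)·g_2 from x_2^4 → x_2^2 - x_2 + 1
  leading term x_2^2: no divisor's leading term divides it; move x_2^2 to the remainder.
  leading term x_2: no divisor's leading term divides it; move -x_2 to the remainder.
  leading term 1: no divisor's leading term divides it; move 1 to the remainder.
  normal form = x_2^2 - x_2 + 1.
The normal form is nonzero, so p ∉ I. Since p minus its normal form lies in I, I + (p) = I + (r) where r = x_2^2 - x_2 + 1; decide whether this ideal is the whole ring.
Run Buchberger on G together with r (pairs among the g_i already reduce to 0 since G is a Gröbner basis):
g_1 = x_1 + x_2^3 - x_2^2 + 1, LT = x_1.
g_2 = x_2^4 - x_2^2 + x_2 - 1, LT = x_2^4.
r = x_2^2 - x_2 + 1, LT = x_2^2.

S(g_1,g_2): leading monomials are coprime, so the S-polynomial reduces to 0 (Buchberger's first criterion).
S(g_1,r): leading monomials are coprime, so the S-polynomial reduces to 0 (Buchberger's first criterion).
S(g_2,r): lcm = x_2^4. S = x_2^3 + x_2^2 + x_2 - 1.
  leading term x_2^3: subtract (x_2)·r from x_2^3 + x_2^2 + x_2 - 1 → -x_2^2 - 1
  leading term x_2^2: subtract (-1)·r from -x_2^2 - 1 → -x_2
  leading term x_2: no divisor's leading term divides it; move -x_2 to the remainder.
  remainder -x_2 ≠ 0; add m_4 = -x_2 to the basis.

S(g_1,m_4): leading monomials are coprime, so the S-polynomial reduces to 0 (Buchberger's first criterion).
S(g_2,m_4): lcm = x_2^4. S = -x_2^2 + x_2 - 1.
  leading term x_2^2: subtract (-1)·r from -x_2^2 + x_2 - 1 → 0
  remainder 0.

S(r,m_4): lcm = x_2^2. S = -x_2 + 1.
  leading term x_2: subtract (1)·m_4 from -x_2 + 1 → 1
  leading term 1: no divisor's leading term divides it; move 1 to the remainder.
  remainder 1 ≠ 0; add m_5 = 1 to the basis.

S(g_1,m_5): leading monomials are coprime, so the S-polynomial reduces to 0 (Buchberger's first criterion).
S(g_2,m_5): leading monomials are coprime, so the S-polynomial reduces to 0 (Buchberger's first criterion).
S(r,m_5): leading monomials are coprime, so the S-polynomial reduces to 0 (Buchberger's first criterion).
S(m_4,m_5): leading monomials are coprime, so the S-polynomial reduces to 0 (Buchberger's first criterion).
Every S-polynomial of the final basis reduces to 0, so we have a Gröbner basis.
Inter-reduce: drop elements whose leading term is divisible by another's, tail-reduce, and make monic.
Reduced Gröbner basis: {1}.
The reduced Gröbner basis of I + (p) is {1}: the ideal is the whole ring, so the enlarged system has no common solution — adjoining p is inconsistent.

Adjoining -x_1x_2 + x_1 - x_2^3 - x_2^2 - x_2 + 1 makes the ideal the whole ring: the system is inconsistent.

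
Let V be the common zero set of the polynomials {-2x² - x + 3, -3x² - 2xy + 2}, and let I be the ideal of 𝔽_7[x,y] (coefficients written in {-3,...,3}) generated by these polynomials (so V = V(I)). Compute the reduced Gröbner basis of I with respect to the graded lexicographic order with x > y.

f_1 = -2x² - x + 3, LT = x².
f_2 = -3x² - 2xy + 2, LT = x².

S(f_1,f_2): lcm = x². S = -3xy - 3x - 2.
  leading term xy: no divisor's leading term divides it; move -3xy to the remainder.
  leading term x: no divisor's leading term divides it; move -3x to the remainder.
  leading term 1: no divisor's leading term divides it; move -2 to the remainder.
  remainder -3xy - 3x - 2 ≠ 0; add g_3 = -3xy - 3x - 2 to the basis.

S(f_1,g_3): lcm = x²y. S = -x² - 3xy - 3x + 2y.
  leading term x²: subtract (-3)·f_1 from -x² - 3xy - 3x + 2y → -3xy + x + 2y + 2
  leading term xy: subtract (1)·g_3 from -3xy + x + 2y + 2 → -3x + 2y - 3
  leading term x: no divisor's leading term divides it; move -3x to the remainder.
  leading term y: no divisor's leading term divides it; move 2y to the remainder.
  leading term 1: no divisor's leading term divides it; move -3 to the remainder.
  remainder -3x + 2y - 3 ≠ 0; add g_4 = -3x + 2y - 3 to the basis.

S(g_3,g_4): lcm = xy. S = 3y² + x - y + 3.
  leading term y²: no divisor's leading term divides it; move 3y² to the remainder.
  leading term x: subtract (2)·g_4 from x - y + 3 → 2y + 2
  leading term y: no divisor's leading term divides it; move 2y to the remainder.
  leading term 1: no divisor's leading term divides it; move 2 to the remainder.
  remainder 3y² + 2y + 2 ≠ 0; add g_5 = 3y² + 2y + 2 to the basis.

The other S-polynomials (S(f_2,g_3), S(f_1,g_4), S(f_2,g_4), S(f_1,g_5), S(f_2,g_5), S(g_3,g_5), S(g_4,g_5)) all reduce to 0 modulo the current basis, so we have a Gröbner basis.
Inter-reduce: drop elements whose leading term is divisible by another's, tail-reduce, and make monic.

G = {y² + 3y + 3, x - 3y + 1}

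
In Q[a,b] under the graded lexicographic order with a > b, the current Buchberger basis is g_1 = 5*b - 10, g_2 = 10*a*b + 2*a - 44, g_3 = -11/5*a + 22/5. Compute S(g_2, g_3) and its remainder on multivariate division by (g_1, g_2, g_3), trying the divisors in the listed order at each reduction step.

S(g_2, g_3) = 1/5*a + 2*b - 22/5; remainder on division = 0.

lcm(LM(g_2), LM(g_3)) = a*b.
S = (lcm/LT(g_2))·g_2 − (lcm/LT(g_3))·g_3 = 1/5*a + 2*b - 22/5.
Reduce S modulo (g_1, g_2, g_3) in that order:
  leading term a: subtract (-1/11)·g_3 from 1/5*a + 2*b - 22/5 → 2*b - 4
  leading term b: subtract (2/5)·g_1 from 2*b - 4 → 0
The remainder is 0, so this S-polynomial contributes no new basis element.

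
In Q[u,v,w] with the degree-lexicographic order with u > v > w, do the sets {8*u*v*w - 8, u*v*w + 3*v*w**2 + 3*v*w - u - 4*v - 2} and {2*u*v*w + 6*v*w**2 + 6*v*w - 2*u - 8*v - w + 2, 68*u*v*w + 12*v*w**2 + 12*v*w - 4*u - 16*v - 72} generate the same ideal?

No, the ideals differ.

For a fixed monomial order, each ideal has a unique reduced Gröbner basis; comparing bases decides equality.
Buchberger on the first generating set:
f_1 = 8*u*v*w - 8, LT = u*v*w.
f_2 = u*v*w + 3*v*w**2 + 3*v*w - u - 4*v - 2, LT = u*v*w.

S(f_1,f_2): lcm = u*v*w. S = -3*v*w**2 - 3*v*w + u + 4*v + 1.
  leading term v*w**2: no divisor's leading term divides it; move -3*v*w**2 to the remainder.
  leading term v*w: no divisor's leading term divides it; move -3*v*w to the remainder.
  leading term u: no divisor's leading term divides it; move u to the remainder.
  leading term v: no divisor's leading term divides it; move 4*v to the remainder.
  leading term 1: no divisor's leading term divides it; move 1 to the remainder.
  remainder -3*v*w**2 - 3*v*w + u + 4*v + 1 ≠ 0; add g_3 = -3*v*w**2 - 3*v*w + u + 4*v + 1 to the basis.

S(f_1,g_3): lcm = u*v*w**2. S = -u*v*w + 1/3*u**2 + 4/3*u*v + 1/3*u - w.
  leading term u*v*w: subtract (-1/8)·f_1 from -u*v*w + 1/3*u**2 + 4/3*u*v + 1/3*u - w → 1/3*u**2 + 4/3*u*v + 1/3*u - w - 1
  leading term u**2: no divisor's leading term divides it; move 1/3*u**2 to the remainder.
  leading term u*v: no divisor's leading term divides it; move 4/3*u*v to the remainder.
  leading term u: no divisor's leading term divides it; move 1/3*u to the remainder.
  leading term w: no divisor's leading term divides it; move -w to the remainder.
  leading term 1: no divisor's leading term divides it; move -1 to the remainder.
  remainder 1/3*u**2 + 4/3*u*v + 1/3*u - w - 1 ≠ 0; add g_4 = 1/3*u**2 + 4/3*u*v + 1/3*u - w - 1 to the basis.

The other S-polynomials (S(f_2,g_3), S(f_1,g_4), S(f_2,g_4), S(g_3,g_4)) all reduce to 0 modulo the current basis, so we have a Gröbner basis.
Inter-reduce: drop elements whose leading term is divisible by another's, tail-reduce, and make monic.
Reduced Gröbner basis: {u*v*w - 1, v*w**2 + v*w - 1/3*u - 4/3*v - 1/3, u**2 + 4*u*v + u - 3*w - 3}.

Buchberger on the second generating set:
h_1 = 2*u*v*w + 6*v*w**2 + 6*v*w - 2*u - 8*v - w + 2, LT = u*v*w.
h_2 = 68*u*v*w + 12*v*w**2 + 12*v*w - 4*u - 16*v - 72, LT = u*v*w.

S(h_1,h_2): lcm = u*v*w. S = 48/17*v*w**2 + 48/17*v*w - 16/17*u - 64/17*v - 1/2*w + 35/17.
  leading term v*w**2: no divisor's leading term divides it; move 48/17*v*w**2 to the remainder.
  leading term v*w: no divisor's leading term divides it; move 48/17*v*w to the remainder.
  leading term u: no divisor's leading term divides it; move -16/17*u to the remainder.
  leading term v: no divisor's leading term divides it; move -64/17*v to the remainder.
  leading term w: no divisor's leading term divides it; move -1/2*w to the remainder.
  leading term 1: no divisor's leading term divides it; move 35/17 to the remainder.
  remainder 48/17*v*w**2 + 48/17*v*w - 16/17*u - 64/17*v - 1/2*w + 35/17 ≠ 0; add k_3 = 48/17*v*w**2 + 48/17*v*w - 16/17*u - 64/17*v - 1/2*w + 35/17 to the basis.

S(h_1,k_3): lcm = u*v*w**2. S = 3*v*w**3 - u*v*w + 3*v*w**2 + 1/3*u**2 + 4/3*u*v - 79/96*u*w - 4*v*w - 1/2*w**2 - 35/48*u + w.
  leading term v*w**3: subtract (17/16*w)·k_3 from 3*v*w**3 - u*v*w + 3*v*w**2 + 1/3*u**2 + 4/3*u*v - 79/96*u*w - 4*v*w - 1/2*w**2 - 35/48*u + w → -u*v*w + 1/3*u**2 + 4/3*u*v + 17/96*u*w + 1/32*w**2 - 35/48*u - 19/16*w
  leading term u*v*w: subtract (-1/2)·h_1 from -u*v*w + 1/3*u**2 + 4/3*u*v + 17/96*u*w + 1/32*w**2 - 35/48*u - 19/16*w → 3*v*w**2 + 1/3*u**2 + 4/3*u*v + 17/96*u*w + 3*v*w + 1/32*w**2 - 83/48*u - 4*v - 27/16*w + 1
  leading term v*w**2: subtract (17/16)·k_3 from 3*v*w**2 + 1/3*u**2 + 4/3*u*v + 17/96*u*w + 3*v*w + 1/32*w**2 - 83/48*u - 4*v - 27/16*w + 1 → 1/3*u**2 + 4/3*u*v + 17/96*u*w + 1/32*w**2 - 35/48*u - 37/32*w - 19/16
  leading term u**2: no divisor's leading term divides it; move 1/3*u**2 to the remainder.
  leading term u*v: no divisor's leading term divides it; move 4/3*u*v to the remainder.
  leading term u*w: no divisor's leading term divides it; move 17/96*u*w to the remainder.
  leading term w**2: no divisor's leading term divides it; move 1/32*w**2 to the remainder.
  leading term u: no divisor's leading term divides it; move -35/48*u to the remainder.
  leading term w: no divisor's leading term divides it; move -37/32*w to the remainder.
  leading term 1: no divisor's leading term divides it; move -19/16 to the remainder.
  remainder 1/3*u**2 + 4/3*u*v + 17/96*u*w + 1/32*w**2 - 35/48*u - 37/32*w - 19/16 ≠ 0; add k_4 = 1/3*u**2 + 4/3*u*v + 17/96*u*w + 1/32*w**2 - 35/48*u - 37/32*w - 19/16 to the basis.

The other S-polynomials (S(h_2,k_3), S(h_1,k_4), S(h_2,k_4), S(k_3,k_4)) all reduce to 0 modulo the current basis, so we have a Gröbner basis.
Inter-reduce: drop elements whose leading term is divisible by another's, tail-reduce, and make monic.
Reduced Gröbner basis: {u*v*w + 1/32*w - 19/16, v*w**2 + v*w - 1/3*u - 4/3*v - 17/96*w + 35/48, u**2 + 4*u*v + 17/32*u*w + 3/32*w**2 - 35/16*u - 111/32*w - 57/16}.

These differ, so the ideals are not equal.
The same test decides containment: I ⊆ J iff every generator of I reduces to 0 modulo a Gröbner basis of J.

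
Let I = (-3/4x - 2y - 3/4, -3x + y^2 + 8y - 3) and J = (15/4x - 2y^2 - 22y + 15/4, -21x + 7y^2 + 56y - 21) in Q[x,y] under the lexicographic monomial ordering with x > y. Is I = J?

Yes, the ideals are equal.

Two ideals are equal iff their reduced Gröbner bases coincide (the reduced basis is unique for a fixed ordering).
Buchberger on the first generating set:
f_1 = -3/4x - 2y - 3/4, LT = x.
f_2 = -3x + y^2 + 8y - 3, LT = x.

S(f_1,f_2): lcm = x. S = 1/3y^2 + 16/3y.
  reduce S modulo (f_1, f_2):
  remainder 1/3y^2 + 16/3y ≠ 0; add g_3 = 1/3y^2 + 16/3y to the basis.

The other S-polynomials (S(f_1,g_3), S(f_2,g_3)) all reduce to 0 modulo the current basis, so we have a Gröbner basis.
Inter-reduce: drop elements whose leading term is divisible by another's, tail-reduce, and make monic.
Reduced Gröbner basis: {x + 8/3y + 1, y^2 + 16y}.

Buchberger on the second generating set:
h_1 = 15/4x - 2y^2 - 22y + 15/4, LT = x.
h_2 = -21x + 7y^2 + 56y - 21, LT = x.

S(h_1,h_2): lcm = x. S = -1/5y^2 - 16/5y.
  reduce S modulo (h_1, h_2):
  remainder -1/5y^2 - 16/5y ≠ 0; add k_3 = -1/5y^2 - 16/5y to the basis.

The other S-polynomials (S(h_1,k_3), S(h_2,k_3)) all reduce to 0 modulo the current basis, so we have a Gröbner basis.
Inter-reduce: drop elements whose leading term is divisible by another's, tail-reduce, and make monic.
Reduced Gröbner basis: {x + 8/3y + 1, y^2 + 16y}.

The two bases agree; hence the ideals are identical.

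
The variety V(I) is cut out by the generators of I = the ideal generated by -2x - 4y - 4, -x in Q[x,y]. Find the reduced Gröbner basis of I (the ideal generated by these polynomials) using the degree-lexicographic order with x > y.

G = {x, y + 1}

f_1 = -2x - 4y - 4, LT = x.
f_2 = -x, LT = x.

S(f_1,f_2): lcm = x. S = 2y + 2.
  leading term y: no divisor's leading term divides it; move 2y to the remainder.
  leading term 1: no divisor's leading term divides it; move 2 to the remainder.
  remainder 2y + 2 ≠ 0; add g_3 = 2y + 2 to the basis.

The other S-polynomials (S(f_1,g_3), S(f_2,g_3)) all reduce to 0 modulo the current basis, so we have a Gröbner basis.
Inter-reduce: drop elements whose leading term is divisible by another's, tail-reduce, and make monic.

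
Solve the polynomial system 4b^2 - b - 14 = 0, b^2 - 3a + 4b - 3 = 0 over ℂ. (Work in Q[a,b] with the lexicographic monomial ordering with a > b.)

Compute a lex Gröbner basis by Buchberger's algorithm.
f_1 = 4b^2 - b - 14, LT = b^2.
f_2 = -3a + b^2 + 4b - 3, LT = a.

The S-polynomials (S(f_1,f_2)) all reduce to 0 modulo the current basis, so we have a Gröbner basis.
Inter-reduce: drop elements whose leading term is divisible by another's, tail-reduce, and make monic.
Reduced Gröbner basis: {a - 17/12b - 1/6, b^2 - 1/4b - 7/2}.

From the last basis element, b^2 - 1/4b - 7/2 = 0, so b takes values in {-7/4, 2}. Each choice, substituted upward through the basis, yields the corresponding point(s) of the solution set.
  b = -7/4: the earlier basis element becomes a + 37/16 = 0, giving a = -37/16 — point (-37/16, -7/4).
  b = 2: the earlier basis element becomes a - 3 = 0, giving a = 3 — point (3, 2).
Substituting each solution back into the original system confirms all equations vanish.

{(-37/16, -7/4), (3, 2)}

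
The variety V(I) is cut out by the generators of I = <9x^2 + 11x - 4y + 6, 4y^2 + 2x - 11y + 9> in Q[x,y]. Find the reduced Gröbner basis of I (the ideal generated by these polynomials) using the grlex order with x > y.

f_1 = 9x^2 + 11x - 4y + 6, LT = x^2.
f_2 = 4y^2 + 2x - 11y + 9, LT = y^2.

The S-polynomials (S(f_1,f_2)) all reduce to 0 modulo the current basis, so we have a Gröbner basis.

G = {x^2 + 11/9x - 4/9y + 2/3, y^2 + 1/2x - 11/4y + 9/4}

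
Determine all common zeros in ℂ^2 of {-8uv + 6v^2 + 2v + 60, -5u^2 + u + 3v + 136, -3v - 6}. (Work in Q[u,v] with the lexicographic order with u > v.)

Compute a lex Gröbner basis by Buchberger's algorithm.
f_1 = -8uv + 6v^2 + 2v + 60, LT = uv.
f_2 = -5u^2 + u + 3v + 136, LT = u^2.
f_3 = -3v - 6, LT = v.

S(f_1,f_2): lcm = u^2v. S = -3/4uv^2 - 1/20uv - 15/2u + 3/5v^2 + 136/5v.
  leading term uv^2: subtract (3/32v)·f_1 from -3/4uv^2 - 1/20uv - 15/2u + 3/5v^2 + 136/5v → -1/20uv - 15/2u - 9/16v^3 + 33/80v^2 + 863/40v
  leading term uv: subtract (1/160)·f_1 from -1/20uv - 15/2u - 9/16v^3 + 33/80v^2 + 863/40v → -15/2u - 9/16v^3 + 3/8v^2 + 345/16v - 3/8
  leading term u: no divisor's leading term divides it; move -15/2u to the remainder.
  leading term v^3: subtract (3/16v^2)·f_3 from -9/16v^3 + 3/8v^2 + 345/16v - 3/8 → 3/2v^2 + 345/16v - 3/8
  leading term v^2: subtract (-1/2v)·f_3 from 3/2v^2 + 345/16v - 3/8 → 297/16v - 3/8
  leading term v: subtract (-99/16)·f_3 from 297/16v - 3/8 → -75/2
  leading term 1: no divisor's leading term divides it; move -75/2 to the remainder.
  remainder -15/2u - 75/2 ≠ 0; add h_4 = -15/2u - 75/2 to the basis.

The other S-polynomials (S(f_1,f_3), S(f_2,f_3), S(f_1,h_4), S(f_2,h_4), S(f_3,h_4)) all reduce to 0 modulo the current basis, so we have a Gröbner basis.
Inter-reduce: drop elements whose leading term is divisible by another's, tail-reduce, and make monic.
Reduced Gröbner basis: {u + 5, v + 2}.

A lex Gröbner basis eliminates variables successively. Here v + 2 depends only on v, with roots {-2}; lifting each root through the earlier basis elements recovers the full solutions.
  v = -2: the earlier basis element becomes u + 5 = 0, giving u = -5 — point (-5, -2).
Check: every point annihilates each of the original generators.
This is the nonlinear analogue of row-reducing a linear system.

{(-5, -2)}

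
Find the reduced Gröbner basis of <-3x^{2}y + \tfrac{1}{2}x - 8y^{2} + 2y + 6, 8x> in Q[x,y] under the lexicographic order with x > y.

Buchberger's algorithm terminates because the ascending chain of leading-term ideals stabilizes.

f_1 = -3x^{2}y + \tfrac{1}{2}x - 8y^{2} + 2y + 6, LT = x^{2}y.
f_2 = 8x, LT = x.

S(f_1,f_2): lcm = x^{2}y. S = -\tfrac{1}{6}x + \tfrac{8}{3}y^{2} - \tfrac{2}{3}y - 2.
  leading term x: subtract (-\tfrac{1}{48})·f_2 from -\tfrac{1}{6}x + \tfrac{8}{3}y^{2} - \tfrac{2}{3}y - 2 → \tfrac{8}{3}y^{2} - \tfrac{2}{3}y - 2
  leading term y^{2}: no divisor's leading term divides it; move \tfrac{8}{3}y^{2} to the remainder.
  leading term y: no divisor's leading term divides it; move -\tfrac{2}{3}y to the remainder.
  leading term 1: no divisor's leading term divides it; move -2 to the remainder.
  remainder \tfrac{8}{3}y^{2} - \tfrac{2}{3}y - 2 ≠ 0; add g_3 = \tfrac{8}{3}y^{2} - \tfrac{2}{3}y - 2 to the basis.

S(f_1,g_3): lcm = x^{2}y^{2}. S = \tfrac{1}{4}x^{2}y + \tfrac{3}{4}x^{2} - \tfrac{1}{6}xy + \tfrac{8}{3}y^{3} - \tfrac{2}{3}y^{2} - 2y.
  leading term x^{2}y: subtract (-\tfrac{1}{12})·f_1 from \tfrac{1}{4}x^{2}y + \tfrac{3}{4}x^{2} - \tfrac{1}{6}xy + \tfrac{8}{3}y^{3} - \tfrac{2}{3}y^{2} - 2y → \tfrac{3}{4}x^{2} - \tfrac{1}{6}xy + \tfrac{1}{24}x + \tfrac{8}{3}y^{3} - \tfrac{4}{3}y^{2} - \tfrac{11}{6}y + \tfrac{1}{2}
  leading term x^{2}: subtract (\tfrac{3}{32}x)·f_2 from \tfrac{3}{4}x^{2} - \tfrac{1}{6}xy + \tfrac{1}{24}x + \tfrac{8}{3}y^{3} - \tfrac{4}{3}y^{2} - \tfrac{11}{6}y + \tfrac{1}{2} → -\tfrac{1}{6}xy + \tfrac{1}{24}x + \tfrac{8}{3}y^{3} - \tfrac{4}{3}y^{2} - \tfrac{11}{6}y + \tfrac{1}{2}
  leading term xy: subtract (-\tfrac{1}{48}y)·f_2 from -\tfrac{1}{6}xy + \tfrac{1}{24}x + \tfrac{8}{3}y^{3} - \tfrac{4}{3}y^{2} - \tfrac{11}{6}y + \tfrac{1}{2} → \tfrac{1}{24}x + \tfrac{8}{3}y^{3} - \tfrac{4}{3}y^{2} - \tfrac{11}{6}y + \tfrac{1}{2}
  leading term x: subtract (\tfrac{1}{192})·f_2 from \tfrac{1}{24}x + \tfrac{8}{3}y^{3} - \tfrac{4}{3}y^{2} - \tfrac{11}{6}y + \tfrac{1}{2} → \tfrac{8}{3}y^{3} - \tfrac{4}{3}y^{2} - \tfrac{11}{6}y + \tfrac{1}{2}
  leading term y^{3}: subtract (y)·g_3 from \tfrac{8}{3}y^{3} - \tfrac{4}{3}y^{2} - \tfrac{11}{6}y + \tfrac{1}{2} → -\tfrac{2}{3}y^{2} + \tfrac{1}{6}y + \tfrac{1}{2}
  leading term y^{2}: subtract (-\tfrac{1}{4})·g_3 from -\tfrac{2}{3}y^{2} + \tfrac{1}{6}y + \tfrac{1}{2} → 0
  remainder 0.

S(f_2,g_3): leading monomials are coprime, so the S-polynomial reduces to 0 (Buchberger's first criterion).
Every S-polynomial of the final basis reduces to 0, so we have a Gröbner basis.
Inter-reduce: drop elements whose leading term is divisible by another's, tail-reduce, and make monic.

G = {x, y^{2} - \tfrac{1}{4}y - \tfrac{3}{4}}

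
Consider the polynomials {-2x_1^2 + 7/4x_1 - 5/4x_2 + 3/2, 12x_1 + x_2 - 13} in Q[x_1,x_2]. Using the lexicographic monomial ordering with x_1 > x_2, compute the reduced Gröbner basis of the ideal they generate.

f_1 = -2x_1^2 + 7/4x_1 - 5/4x_2 + 3/2, LT = x_1^2.
f_2 = 12x_1 + x_2 - 13, LT = x_1.

S(f_1,f_2): lcm = x_1^2. S = -1/12x_1x_2 + 5/24x_1 + 5/8x_2 - 3/4.
  leading term x_1x_2: subtract (-1/144x_2)·f_2 from -1/12x_1x_2 + 5/24x_1 + 5/8x_2 - 3/4 → 5/24x_1 + 1/144x_2^2 + 77/144x_2 - 3/4
  leading term x_1: subtract (5/288)·f_2 from 5/24x_1 + 1/144x_2^2 + 77/144x_2 - 3/4 → 1/144x_2^2 + 149/288x_2 - 151/288
  leading term x_2^2: no divisor's leading term divides it; move 1/144x_2^2 to the remainder.
  leading term x_2: no divisor's leading term divides it; move 149/288x_2 to the remainder.
  leading term 1: no divisor's leading term divides it; move -151/288 to the remainder.
  remainder 1/144x_2^2 + 149/288x_2 - 151/288 ≠ 0; add g_3 = 1/144x_2^2 + 149/288x_2 - 151/288 to the basis.

S(f_1,g_3): leading monomials are coprime, so the S-polynomial reduces to 0 (Buchberger's first criterion).
S(f_2,g_3): leading monomials are coprime, so the S-polynomial reduces to 0 (Buchberger's first criterion).
Every S-polynomial of the final basis reduces to 0, so we have a Gröbner basis.
Inter-reduce: drop elements whose leading term is divisible by another's, tail-reduce, and make monic.

G = {x_1 + 1/12x_2 - 13/12, x_2^2 + 149/2x_2 - 151/2}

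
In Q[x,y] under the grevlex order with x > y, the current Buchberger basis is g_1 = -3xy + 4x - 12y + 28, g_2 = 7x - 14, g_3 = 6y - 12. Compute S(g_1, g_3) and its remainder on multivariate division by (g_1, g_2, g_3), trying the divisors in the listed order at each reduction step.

S(g_1, g_3) = 2/3x + 4y - 28/3; remainder on division = 0.

lcm(LM(g_1), LM(g_3)) = xy.
S = (lcm/LT(g_1))·g_1 − (lcm/LT(g_3))·g_3 = 2/3x + 4y - 28/3.
Reduce S modulo (g_1, g_2, g_3) in that order:
  leading term x: subtract (2/21)·g_2 from 2/3x + 4y - 28/3 → 4y - 8
  leading term y: subtract (2/3)·g_3 from 4y - 8 → 0
The remainder is 0, so this S-polynomial contributes no new basis element.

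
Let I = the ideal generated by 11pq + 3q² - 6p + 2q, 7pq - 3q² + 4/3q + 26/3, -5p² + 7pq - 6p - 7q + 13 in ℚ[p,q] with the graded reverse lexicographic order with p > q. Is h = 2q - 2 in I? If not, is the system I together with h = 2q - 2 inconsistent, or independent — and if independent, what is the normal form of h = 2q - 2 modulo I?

2q - 2 lies in I (it reduces to 0).

First compute the reduced Gröbner basis of I by Buchberger's algorithm.
f_1 = 11pq + 3q² - 6p + 2q, LT = pq.
f_2 = 7pq - 3q² + 4/3q + 26/3, LT = pq.
f_3 = -5p² + 7pq - 6p - 7q + 13, LT = p².

S(f_1,f_2): lcm = pq. S = 54/77q² - 6/11p - 2/231q - 26/21.
  leading term q²: no divisor's leading term divides it; move 54/77q² to the remainder.
  leading term p: no divisor's leading term divides it; move -6/11p to the remainder.
  leading term q: no divisor's leading term divides it; move -2/231q to the remainder.
  leading term 1: no divisor's leading term divides it; move -26/21 to the remainder.
  remainder 54/77q² - 6/11p - 2/231q - 26/21 ≠ 0; add k_4 = 54/77q² - 6/11p - 2/231q - 26/21 to the basis.

S(f_1,f_3): lcm = p²q. S = 92/55pq² - 6/11p² - 56/55pq - 7/5q² + 13/5q.
  leading term pq²: subtract (92/605q)·f_1 from 92/55pq² - 6/11p² - 56/55pq - 7/5q² + 13/5q → -276/605q³ - 6/11p² - 64/605pq - 1031/605q² + 13/5q
  leading term q³: subtract (-322/495q)·k_4 from -276/605q³ - 6/11p² - 64/605pq - 1031/605q² + 13/5q → -6/11p² - 76/165pq - 2539/1485q² + 533/297q
  leading term p²: subtract (6/55)·f_3 from -6/11p² - 76/165pq - 2539/1485q² + 533/297q → -202/165pq - 2539/1485q² + 36/55p + 3799/1485q - 78/55
  leading term pq: subtract (-202/1815)·f_1 from -202/165pq - 2539/1485q² + 36/55p + 3799/1485q - 78/55 → -4495/3267q² - 8/605p + 9085/3267q - 78/55
  leading term q²: subtract (-31465/16038)·k_4 from -4495/3267q² - 8/605p + 9085/3267q - 78/55 → -14479/13365p + 66490/24057q - 462761/120285
  leading term p: no divisor's leading term divides it; move -14479/13365p to the remainder.
  leading term q: no divisor's leading term divides it; move 66490/24057q to the remainder.
  leading term 1: no divisor's leading term divides it; move -462761/120285 to the remainder.
  remainder -14479/13365p + 66490/24057q - 462761/120285 ≠ 0; add k_5 = -14479/13365p + 66490/24057q - 462761/120285 to the basis.

S(f_2,f_3): lcm = p²q. S = 34/35pq² - 106/105pq - 7/5q² + 26/21p + 13/5q.
  leading term pq²: subtract (34/385q)·f_1 from 34/35pq² - 106/105pq - 7/5q² + 26/21p + 13/5q → -102/385q³ - 554/1155pq - 607/385q² + 26/21p + 13/5q
  leading term q³: subtract (-17/45q)·k_4 from -102/385q³ - 554/1155pq - 607/385q² + 26/21p + 13/5q → -24/35pq - 1493/945q² + 26/21p + 403/189q
  leading term pq: subtract (-24/385)·f_1 from -24/35pq - 1493/945q² + 26/21p + 403/189q → -14479/10395q² + 998/1155p + 23461/10395q
  leading term q²: subtract (-14479/7290)·k_4 from -14479/10395q² + 998/1155p + 23461/10395q → -373/1701p + 171442/76545q - 188227/76545
  leading term p: subtract (20515/101353)·k_5 from -373/1701p + 171442/76545q - 188227/76545 → 22991228/13682655q - 22991228/13682655
  leading term q: no divisor's leading term divides it; move 22991228/13682655q to the remainder.
  leading term 1: no divisor's leading term divides it; move -22991228/13682655 to the remainder.
  remainder 22991228/13682655q - 22991228/13682655 ≠ 0; add k_6 = 22991228/13682655q - 22991228/13682655 to the basis.

The other S-polynomials (S(f_1,k_4), S(f_2,k_4), S(f_3,k_4), S(f_1,k_5), S(f_2,k_5), S(f_3,k_5), S(k_4,k_5), S(f_1,k_6), S(f_2,k_6), S(f_3,k_6), S(k_4,k_6), S(k_5,k_6)) all reduce to 0 modulo the current basis, so we have a Gröbner basis.
Inter-reduce: drop elements whose leading term is divisible by another's, tail-reduce, and make monic.
Reduced Gröbner basis: {p + 1, q - 1}.
Label its elements g_1 = p + 1, g_2 = q - 1.

Reduce h = 2q - 2 modulo G:
  leading term q: subtract (2)·g_2 from 2q - 2 → 0
  normal form = 0.
Since the normal form is 0, h ∈ I.

The remainder on division by a Gröbner basis is unique — it is the normal form.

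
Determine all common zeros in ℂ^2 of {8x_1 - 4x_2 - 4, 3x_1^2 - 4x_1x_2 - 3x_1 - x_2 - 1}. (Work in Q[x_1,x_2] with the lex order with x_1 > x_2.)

Compute a lex Gröbner basis by Buchberger's algorithm.
f_1 = 8x_1 - 4x_2 - 4, LT = x_1.
f_2 = 3x_1^2 - 4x_1x_2 - 3x_1 - x_2 - 1, LT = x_1^2.

S(f_1,f_2): lcm = x_1^2. S = 5/6x_1x_2 + 1/2x_1 + 1/3x_2 + 1/3.
  reduce S modulo (f_1, f_2):
  remainder 5/12x_2^2 + x_2 + 7/12 ≠ 0; add h_3 = 5/12x_2^2 + x_2 + 7/12 to the basis.

The other S-polynomials (S(f_1,h_3), S(f_2,h_3)) all reduce to 0 modulo the current basis, so we have a Gröbner basis.
Inter-reduce: drop elements whose leading term is divisible by another's, tail-reduce, and make monic.
Reduced Gröbner basis: {x_1 - 1/2x_2 - 1/2, x_2^2 + 12/5x_2 + 7/5}.

From the last basis element, x_2^2 + 12/5x_2 + 7/5 = 0, so x_2 takes values in {-7/5, -1}. Each choice, substituted upward through the basis, yields the corresponding point(s) of the solution set.
  x_2 = -7/5: the earlier basis element becomes x_1 + 1/5 = 0, giving x_1 = -1/5 — point (-1/5, -7/5).
  x_2 = -1: the earlier basis element becomes x_1 = 0, giving x_1 = 0 — point (0, -1).

{(-1/5, -7/5), (0, -1)}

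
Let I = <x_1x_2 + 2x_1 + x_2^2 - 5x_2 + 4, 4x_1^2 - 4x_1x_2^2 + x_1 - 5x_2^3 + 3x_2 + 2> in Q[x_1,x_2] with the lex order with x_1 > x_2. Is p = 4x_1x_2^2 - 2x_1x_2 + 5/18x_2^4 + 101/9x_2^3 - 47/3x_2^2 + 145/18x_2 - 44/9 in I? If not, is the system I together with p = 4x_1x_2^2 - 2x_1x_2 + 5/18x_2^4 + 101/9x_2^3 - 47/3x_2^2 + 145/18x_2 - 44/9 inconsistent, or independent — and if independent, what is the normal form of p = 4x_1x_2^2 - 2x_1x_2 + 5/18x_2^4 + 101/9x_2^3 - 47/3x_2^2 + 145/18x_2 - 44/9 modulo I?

First compute the reduced Gröbner basis of I by Buchberger's algorithm.
f_1 = x_1x_2 + 2x_1 + x_2^2 - 5x_2 + 4, LT = x_1x_2.
f_2 = 4x_1^2 - 4x_1x_2^2 + x_1 - 5x_2^3 + 3x_2 + 2, LT = x_1^2.

S(f_1,f_2): lcm = x_1^2x_2. S = 2x_1^2 + x_1x_2^3 + x_1x_2^2 - 21/4x_1x_2 + 4x_1 + 5/4x_2^4 - 3/4x_2^2 - 1/2x_2.
  reduce S modulo (f_1, f_2):
  remainder 18x_1 + 1/4x_2^4 + 13/2x_2^3 + 15/2x_2^2 - 169/4x_2 + 28 ≠ 0; add h_3 = 18x_1 + 1/4x_2^4 + 13/2x_2^3 + 15/2x_2^2 - 169/4x_2 + 28 to the basis.

S(f_1,h_3): lcm = x_1x_2. S = 2x_1 - 1/72x_2^5 - 13/36x_2^4 - 5/12x_2^3 + 241/72x_2^2 - 59/9x_2 + 4.
  reduce S modulo (f_1, f_2, h_3):
  remainder -1/72x_2^5 - 7/18x_2^4 - 41/36x_2^3 + 181/72x_2^2 - 67/36x_2 + 8/9 ≠ 0; add h_4 = -1/72x_2^5 - 7/18x_2^4 - 41/36x_2^3 + 181/72x_2^2 - 67/36x_2 + 8/9 to the basis.

The other S-polynomials (S(f_2,h_3), S(f_1,h_4), S(f_2,h_4), S(h_3,h_4)) all reduce to 0 modulo the current basis, so we have a Gröbner basis.
Inter-reduce: drop elements whose leading term is divisible by another's, tail-reduce, and make monic.
Reduced Gröbner basis: {x_1 + 1/72x_2^4 + 13/36x_2^3 + 5/12x_2^2 - 169/72x_2 + 14/9, x_2^5 + 28x_2^4 + 82x_2^3 - 181x_2^2 + 134x_2 - 64}.
Label its elements g_1 = x_1 + 1/72x_2^4 + 13/36x_2^3 + 5/12x_2^2 - 169/72x_2 + 14/9, g_2 = x_2^5 + 28x_2^4 + 82x_2^3 - 181x_2^2 + 134x_2 - 64.

Reduce p = 4x_1x_2^2 - 2x_1x_2 + 5/18x_2^4 + 101/9x_2^3 - 47/3x_2^2 + 145/18x_2 - 44/9 modulo G:
  leading term x_1x_2^2: subtract (4x_2^2)·g_1 from 4x_1x_2^2 - 2x_1x_2 + 5/18x_2^4 + 101/9x_2^3 - 47/3x_2^2 + 145/18x_2 - 44/9 → -2x_1x_2 - 1/18x_2^6 - 13/9x_2^5 - 25/18x_2^4 + 371/18x_2^3 - 197/9x_2^2 + 145/18x_2 - 44/9
  leading term x_1x_2: subtract (-2x_2)·g_1 from -2x_1x_2 - 1/18x_2^6 - 13/9x_2^5 - 25/18x_2^4 + 371/18x_2^3 - 197/9x_2^2 + 145/18x_2 - 44/9 → -1/18x_2^6 - 17/12x_2^5 - 2/3x_2^4 + 193/9x_2^3 - 319/12x_2^2 + 67/6x_2 - 44/9
  leading term x_2^6: subtract (-1/18x_2)·g_2 from -1/18x_2^6 - 17/12x_2^5 - 2/3x_2^4 + 193/9x_2^3 - 319/12x_2^2 + 67/6x_2 - 44/9 → 5/36x_2^5 + 35/9x_2^4 + 205/18x_2^3 - 689/36x_2^2 + 137/18x_2 - 44/9
  leading term x_2^5: subtract (5/36)·g_2 from 5/36x_2^5 + 35/9x_2^4 + 205/18x_2^3 - 689/36x_2^2 + 137/18x_2 - 44/9 → 6x_2^2 - 11x_2 + 4
  leading term x_2^2: no divisor's leading term divides it; move 6x_2^2 to the remainder.
  leading term x_2: no divisor's leading term divides it; move -11x_2 to the remainder.
  leading term 1: no divisor's leading term divides it; move 4 to the remainder.
  normal form = 6x_2^2 - 11x_2 + 4.
The normal form is nonzero, so p ∉ I. Since p minus its normal form lies in I, I + (p) = I + (r) where r = 6x_2^2 - 11x_2 + 4; decide whether this ideal is the whole ring.
Run Buchberger on G together with r (pairs among the g_i already reduce to 0 since G is a Gröbner basis):
g_1 = x_1 + 1/72x_2^4 + 13/36x_2^3 + 5/12x_2^2 - 169/72x_2 + 14/9, LT = x_1.
g_2 = x_2^5 + 28x_2^4 + 82x_2^3 - 181x_2^2 + 134x_2 - 64, LT = x_2^5.
r = 6x_2^2 - 11x_2 + 4, LT = x_2^2.

S(g_2,r): lcm = x_2^5. S = 179/6x_2^4 + 244/3x_2^3 - 181x_2^2 + 134x_2 - 64.
  reduce S modulo (g_1, g_2, r):
  remainder 171361/1296x_2 - 31211/324 ≠ 0; add m_4 = 171361/1296x_2 - 31211/324 to the basis.

S(g_2,m_4): lcm = x_2^5. S = 4922952/171361x_2^4 + 82x_2^3 - 181x_2^2 + 134x_2 - 64.
  reduce S modulo (g_1, g_2, r, m_4):
  remainder -15088967432/29364592321 ≠ 0; add m_5 = -15088967432/29364592321 to the basis.

The other S-polynomials (S(g_1,g_2), S(g_1,r), S(g_1,m_4), S(r,m_4), S(g_1,m_5), S(g_2,m_5), S(r,m_5), S(m_4,m_5)) all reduce to 0 modulo the current basis, so we have a Gröbner basis.
Inter-reduce: drop elements whose leading term is divisible by another's, tail-reduce, and make monic.
Reduced Gröbner basis: {1}.
The reduced Gröbner basis of I + (p) is {1}: the ideal is the whole ring, so the enlarged system has no common solution — adjoining p is inconsistent.

Adjoining 4x_1x_2^2 - 2x_1x_2 + 5/18x_2^4 + 101/9x_2^3 - 47/3x_2^2 + 145/18x_2 - 44/9 makes the ideal the whole ring: the system is inconsistent.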